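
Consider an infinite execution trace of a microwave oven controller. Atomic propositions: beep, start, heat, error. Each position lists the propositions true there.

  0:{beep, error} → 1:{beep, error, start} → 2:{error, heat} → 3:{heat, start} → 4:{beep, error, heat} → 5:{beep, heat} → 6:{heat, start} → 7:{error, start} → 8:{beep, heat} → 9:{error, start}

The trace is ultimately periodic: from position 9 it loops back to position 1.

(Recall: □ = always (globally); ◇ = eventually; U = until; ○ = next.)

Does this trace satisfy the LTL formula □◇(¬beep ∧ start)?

◇(¬beep ∧ start) holds at every position 0..9, and those are all positions ever visited, so □◇(¬beep ∧ start) holds.

Yes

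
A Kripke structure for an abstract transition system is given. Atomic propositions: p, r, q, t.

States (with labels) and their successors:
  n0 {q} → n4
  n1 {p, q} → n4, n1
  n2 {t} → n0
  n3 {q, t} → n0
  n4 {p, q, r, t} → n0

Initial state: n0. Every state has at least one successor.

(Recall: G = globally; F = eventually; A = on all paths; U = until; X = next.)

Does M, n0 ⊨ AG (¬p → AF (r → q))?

Satisfied

States satisfying ¬p → AF (r → q): {n0, n1, n2, n3, n4}.
States satisfying AG (¬p → AF (r → q)): {n0, n1, n2, n3, n4}.
Every state reachable from n0 satisfies ¬p → AF (r → q).
n0 ∈ Sat(AG (¬p → AF (r → q))).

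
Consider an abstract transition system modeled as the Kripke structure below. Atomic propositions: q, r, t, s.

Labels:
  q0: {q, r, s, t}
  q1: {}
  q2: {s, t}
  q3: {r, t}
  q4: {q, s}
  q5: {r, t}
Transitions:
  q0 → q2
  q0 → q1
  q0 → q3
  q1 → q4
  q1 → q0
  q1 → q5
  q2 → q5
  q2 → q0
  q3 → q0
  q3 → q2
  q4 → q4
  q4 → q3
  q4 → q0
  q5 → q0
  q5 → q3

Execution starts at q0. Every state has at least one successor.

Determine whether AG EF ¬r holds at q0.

Yes

States satisfying EF ¬r: {q0, q1, q2, q3, q4, q5}.
States satisfying AG EF ¬r: {q0, q1, q2, q3, q4, q5}.
Every state reachable from q0 satisfies EF ¬r.
q0 ∈ Sat(AG EF ¬r).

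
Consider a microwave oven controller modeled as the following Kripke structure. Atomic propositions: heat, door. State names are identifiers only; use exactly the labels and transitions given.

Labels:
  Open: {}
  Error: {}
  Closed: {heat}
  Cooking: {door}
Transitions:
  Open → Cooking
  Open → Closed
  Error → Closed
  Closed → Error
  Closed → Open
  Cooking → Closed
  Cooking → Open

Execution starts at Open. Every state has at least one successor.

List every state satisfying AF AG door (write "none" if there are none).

States satisfying AG door: ∅.
States satisfying AF AG door: ∅.

none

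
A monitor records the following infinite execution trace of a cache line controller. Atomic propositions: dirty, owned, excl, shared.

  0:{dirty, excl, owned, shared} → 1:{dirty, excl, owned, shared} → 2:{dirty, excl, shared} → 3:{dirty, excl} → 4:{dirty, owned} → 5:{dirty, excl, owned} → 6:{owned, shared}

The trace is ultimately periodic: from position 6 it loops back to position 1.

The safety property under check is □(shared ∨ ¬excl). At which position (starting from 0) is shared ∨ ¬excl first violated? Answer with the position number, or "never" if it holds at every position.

Check shared ∨ ¬excl at each position in order: 0 ✓, 1 ✓, 2 ✓.
At position 3 the labels are {dirty, excl}, so shared ∨ ¬excl is false there. This is the first violation.

3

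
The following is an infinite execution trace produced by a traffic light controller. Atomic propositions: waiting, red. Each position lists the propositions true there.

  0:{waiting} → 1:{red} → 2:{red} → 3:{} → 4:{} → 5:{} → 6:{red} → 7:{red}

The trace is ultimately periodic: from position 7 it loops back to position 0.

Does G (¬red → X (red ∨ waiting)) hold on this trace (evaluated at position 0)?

¬red → X (red ∨ waiting) must hold at every position from 0 onward. It fails at position 3, so G (¬red → X (red ∨ waiting)) is false.
Positions where ¬red holds: 0, 3, 4, 5.
Check X (red ∨ waiting) at each: 0→ok, 3→fails, 4→fails, 5→ok.

Does not hold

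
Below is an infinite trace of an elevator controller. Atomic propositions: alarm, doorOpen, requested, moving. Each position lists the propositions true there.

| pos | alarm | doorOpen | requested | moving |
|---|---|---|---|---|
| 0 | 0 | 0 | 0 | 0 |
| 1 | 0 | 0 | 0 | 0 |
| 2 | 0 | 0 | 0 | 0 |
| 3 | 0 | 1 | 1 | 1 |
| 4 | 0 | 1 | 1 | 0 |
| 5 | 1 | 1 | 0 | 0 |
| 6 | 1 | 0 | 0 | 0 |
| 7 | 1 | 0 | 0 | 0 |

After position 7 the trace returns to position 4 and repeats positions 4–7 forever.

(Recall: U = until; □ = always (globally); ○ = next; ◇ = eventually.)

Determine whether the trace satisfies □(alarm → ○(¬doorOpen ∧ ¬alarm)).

Violated

alarm → ○(¬doorOpen ∧ ¬alarm) must hold at every position from 0 onward. It fails at position 5, so □(alarm → ○(¬doorOpen ∧ ¬alarm)) is false.
Positions where alarm holds: 5, 6, 7.
Check ○(¬doorOpen ∧ ¬alarm) at each: 5→fails, 6→fails, 7→fails.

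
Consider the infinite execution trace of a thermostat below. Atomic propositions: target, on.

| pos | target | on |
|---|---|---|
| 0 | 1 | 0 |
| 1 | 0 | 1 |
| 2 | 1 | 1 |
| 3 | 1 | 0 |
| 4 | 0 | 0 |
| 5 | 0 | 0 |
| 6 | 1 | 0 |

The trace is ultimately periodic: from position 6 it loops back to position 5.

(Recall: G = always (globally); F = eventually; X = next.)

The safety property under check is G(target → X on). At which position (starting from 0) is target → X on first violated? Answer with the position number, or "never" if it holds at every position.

2

Check target → X on at each position in order: 0 ✓, 1 ✓.
At position 2 the labels are {on, target} and the next position 3 has {target}, so target → X on is false there. This is the first violation.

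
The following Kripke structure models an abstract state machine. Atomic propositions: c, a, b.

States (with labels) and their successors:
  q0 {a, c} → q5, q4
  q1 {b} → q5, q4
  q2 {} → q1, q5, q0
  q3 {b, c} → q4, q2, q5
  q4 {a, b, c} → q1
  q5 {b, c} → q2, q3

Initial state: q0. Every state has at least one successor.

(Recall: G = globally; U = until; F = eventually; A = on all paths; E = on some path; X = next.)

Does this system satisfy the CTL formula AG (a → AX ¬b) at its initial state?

States satisfying a → AX ¬b: {q1, q2, q3, q5}.
States satisfying AG (a → AX ¬b): ∅.
q0 is reachable from q0 and violates a → AX ¬b, so AG fails at q0.
q0 ∉ Sat(AG (a → AX ¬b)).

Does not hold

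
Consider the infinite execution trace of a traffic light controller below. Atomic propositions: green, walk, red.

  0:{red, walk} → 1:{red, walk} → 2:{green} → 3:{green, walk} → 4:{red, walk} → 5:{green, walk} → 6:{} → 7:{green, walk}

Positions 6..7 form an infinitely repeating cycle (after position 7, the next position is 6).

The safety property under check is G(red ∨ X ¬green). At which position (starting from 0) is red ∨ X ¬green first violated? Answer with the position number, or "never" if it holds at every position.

Check red ∨ X ¬green at each position in order: 0 ✓, 1 ✓.
At position 2 the labels are {green} and the next position 3 has {green, walk}, so red ∨ X ¬green is false there. This is the first violation.

2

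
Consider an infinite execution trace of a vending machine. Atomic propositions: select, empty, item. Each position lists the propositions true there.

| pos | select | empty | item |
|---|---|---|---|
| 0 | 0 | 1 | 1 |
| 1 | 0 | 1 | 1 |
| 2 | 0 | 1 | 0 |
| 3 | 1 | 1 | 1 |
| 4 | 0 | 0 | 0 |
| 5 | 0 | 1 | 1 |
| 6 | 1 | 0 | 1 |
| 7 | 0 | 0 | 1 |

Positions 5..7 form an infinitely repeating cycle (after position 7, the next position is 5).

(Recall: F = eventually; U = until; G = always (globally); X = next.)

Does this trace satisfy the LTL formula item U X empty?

Holds

Walking from position 0: X empty first holds at position 0, and item holds at every earlier position along the way, so item U X empty holds.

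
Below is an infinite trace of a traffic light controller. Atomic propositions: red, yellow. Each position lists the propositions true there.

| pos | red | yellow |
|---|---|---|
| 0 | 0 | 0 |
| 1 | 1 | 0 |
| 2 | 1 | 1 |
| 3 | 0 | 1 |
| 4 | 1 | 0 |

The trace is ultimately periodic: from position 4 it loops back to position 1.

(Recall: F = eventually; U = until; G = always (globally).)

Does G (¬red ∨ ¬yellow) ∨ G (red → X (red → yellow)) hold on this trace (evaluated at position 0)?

Violated

¬red ∨ ¬yellow must hold at every position from 0 onward. It fails at position 2, so G (¬red ∨ ¬yellow) is false.
red → X (red → yellow) must hold at every position from 0 onward. It fails at position 4, so G (red → X (red → yellow)) is false.
Positions where red holds: 1, 2, 4.
Check X (red → yellow) at each: 1→ok, 2→ok, 4→fails.
At position 0: G (¬red ∨ ¬yellow) is false; G (red → X (red → yellow)) is false; so G (¬red ∨ ¬yellow) ∨ G (red → X (red → yellow)) is false.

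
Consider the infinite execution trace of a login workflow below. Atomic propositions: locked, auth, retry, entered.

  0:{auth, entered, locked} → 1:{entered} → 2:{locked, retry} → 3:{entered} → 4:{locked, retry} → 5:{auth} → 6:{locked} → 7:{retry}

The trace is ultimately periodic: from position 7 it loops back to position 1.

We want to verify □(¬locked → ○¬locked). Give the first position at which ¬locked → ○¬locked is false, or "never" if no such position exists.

Check ¬locked → ○¬locked at each position in order: 0 ✓.
At position 1 the labels are {entered} and the next position 2 has {locked, retry}, so ¬locked → ○¬locked is false there. This is the first violation.

1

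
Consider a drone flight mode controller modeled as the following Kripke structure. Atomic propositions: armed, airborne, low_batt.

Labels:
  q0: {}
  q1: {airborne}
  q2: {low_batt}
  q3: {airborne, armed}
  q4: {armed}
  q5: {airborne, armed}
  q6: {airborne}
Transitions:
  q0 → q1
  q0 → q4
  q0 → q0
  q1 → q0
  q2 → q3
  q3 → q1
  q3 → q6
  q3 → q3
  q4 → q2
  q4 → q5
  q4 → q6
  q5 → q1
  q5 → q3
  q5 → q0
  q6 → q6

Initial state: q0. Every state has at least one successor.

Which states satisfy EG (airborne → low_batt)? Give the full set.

{q0}

States satisfying airborne → low_batt: {q0, q2, q4}.
States satisfying EG (airborne → low_batt): {q0}.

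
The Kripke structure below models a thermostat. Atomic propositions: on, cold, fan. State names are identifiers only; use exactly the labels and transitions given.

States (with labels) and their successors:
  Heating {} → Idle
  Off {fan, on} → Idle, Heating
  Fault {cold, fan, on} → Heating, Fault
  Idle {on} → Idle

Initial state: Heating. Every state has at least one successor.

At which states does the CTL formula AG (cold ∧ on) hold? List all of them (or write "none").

States satisfying cold ∧ on: {Fault}.
States satisfying AG (cold ∧ on): ∅.

none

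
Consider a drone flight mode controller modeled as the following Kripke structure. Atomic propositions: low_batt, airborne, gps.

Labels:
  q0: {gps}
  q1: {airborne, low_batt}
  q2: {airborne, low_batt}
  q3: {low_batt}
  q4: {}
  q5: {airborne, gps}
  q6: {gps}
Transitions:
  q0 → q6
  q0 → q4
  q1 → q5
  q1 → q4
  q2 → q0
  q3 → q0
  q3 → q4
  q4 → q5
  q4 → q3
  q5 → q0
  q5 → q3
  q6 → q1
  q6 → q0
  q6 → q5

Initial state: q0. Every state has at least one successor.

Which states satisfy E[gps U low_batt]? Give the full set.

{q0, q1, q2, q3, q5, q6}

States satisfying gps: {q0, q5, q6}.
States satisfying low_batt: {q1, q2, q3}.
States satisfying E[gps U low_batt]: {q0, q1, q2, q3, q5, q6}.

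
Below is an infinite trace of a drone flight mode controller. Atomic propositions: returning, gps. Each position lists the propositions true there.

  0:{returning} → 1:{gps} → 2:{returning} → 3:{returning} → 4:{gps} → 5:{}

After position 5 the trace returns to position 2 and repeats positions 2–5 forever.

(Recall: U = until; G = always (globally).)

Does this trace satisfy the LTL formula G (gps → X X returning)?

Satisfied

gps → X X returning holds at every position 0..5, and those are all positions ever visited, so G (gps → X X returning) holds.
Positions where gps holds: 1, 4.
Check X X returning at each: 1→ok, 4→ok.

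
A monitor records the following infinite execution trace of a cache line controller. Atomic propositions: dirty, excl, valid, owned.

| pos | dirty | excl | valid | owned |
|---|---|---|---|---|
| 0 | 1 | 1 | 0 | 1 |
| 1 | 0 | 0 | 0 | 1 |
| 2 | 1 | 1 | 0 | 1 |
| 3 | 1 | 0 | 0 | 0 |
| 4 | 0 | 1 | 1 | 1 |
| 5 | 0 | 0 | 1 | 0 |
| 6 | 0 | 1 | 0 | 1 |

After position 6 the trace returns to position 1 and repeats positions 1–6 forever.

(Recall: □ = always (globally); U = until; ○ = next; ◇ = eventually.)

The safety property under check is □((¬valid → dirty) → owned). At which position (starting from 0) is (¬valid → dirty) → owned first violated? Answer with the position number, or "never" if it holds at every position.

Check (¬valid → dirty) → owned at each position in order: 0 ✓, 1 ✓, 2 ✓.
At position 3 the labels are {dirty}, so (¬valid → dirty) → owned is false there. This is the first violation.

3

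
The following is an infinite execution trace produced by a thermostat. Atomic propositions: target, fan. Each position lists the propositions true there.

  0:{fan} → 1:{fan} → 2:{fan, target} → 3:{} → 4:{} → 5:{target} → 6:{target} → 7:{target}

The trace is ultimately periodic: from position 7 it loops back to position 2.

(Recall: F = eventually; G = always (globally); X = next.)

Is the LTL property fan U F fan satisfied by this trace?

Satisfied

Walking from position 0: F fan first holds at position 0, and fan holds at every earlier position along the way, so fan U F fan holds.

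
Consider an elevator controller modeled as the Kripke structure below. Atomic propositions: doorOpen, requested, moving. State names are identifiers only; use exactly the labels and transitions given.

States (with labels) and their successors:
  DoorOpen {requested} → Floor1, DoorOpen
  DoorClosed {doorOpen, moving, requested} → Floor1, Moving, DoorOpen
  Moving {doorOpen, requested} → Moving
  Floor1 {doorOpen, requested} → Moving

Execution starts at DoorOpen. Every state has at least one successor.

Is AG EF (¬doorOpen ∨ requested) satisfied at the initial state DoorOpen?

States satisfying EF (¬doorOpen ∨ requested): {DoorOpen, DoorClosed, Moving, Floor1}.
States satisfying AG EF (¬doorOpen ∨ requested): {DoorOpen, DoorClosed, Moving, Floor1}.
Every state reachable from DoorOpen satisfies EF (¬doorOpen ∨ requested).
DoorOpen ∈ Sat(AG EF (¬doorOpen ∨ requested)).

Holds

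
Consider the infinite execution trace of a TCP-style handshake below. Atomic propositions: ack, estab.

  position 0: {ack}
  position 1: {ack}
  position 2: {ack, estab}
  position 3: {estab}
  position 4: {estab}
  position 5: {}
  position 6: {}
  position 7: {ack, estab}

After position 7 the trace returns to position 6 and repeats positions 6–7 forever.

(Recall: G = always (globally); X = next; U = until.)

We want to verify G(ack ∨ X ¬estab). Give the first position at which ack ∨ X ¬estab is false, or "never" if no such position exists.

3

Check ack ∨ X ¬estab at each position in order: 0 ✓, 1 ✓, 2 ✓.
At position 3 the labels are {estab} and the next position 4 has {estab}, so ack ∨ X ¬estab is false there. This is the first violation.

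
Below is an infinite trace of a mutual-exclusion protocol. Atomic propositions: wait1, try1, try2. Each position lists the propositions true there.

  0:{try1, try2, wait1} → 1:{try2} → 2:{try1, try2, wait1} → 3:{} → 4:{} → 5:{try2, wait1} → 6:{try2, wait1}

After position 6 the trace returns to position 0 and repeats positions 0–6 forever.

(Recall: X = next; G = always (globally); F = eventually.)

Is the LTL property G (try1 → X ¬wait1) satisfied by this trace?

Yes

try1 → X ¬wait1 holds at every position 0..6, and those are all positions ever visited, so G (try1 → X ¬wait1) holds.
Positions where try1 holds: 0, 2.
Check X ¬wait1 at each: 0→ok, 2→ok.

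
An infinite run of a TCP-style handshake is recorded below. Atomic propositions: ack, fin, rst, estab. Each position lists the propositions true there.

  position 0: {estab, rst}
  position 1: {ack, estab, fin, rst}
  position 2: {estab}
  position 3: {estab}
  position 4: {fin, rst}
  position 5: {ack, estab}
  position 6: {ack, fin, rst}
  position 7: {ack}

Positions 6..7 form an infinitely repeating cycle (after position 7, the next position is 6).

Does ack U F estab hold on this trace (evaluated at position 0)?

Walking from position 0: F estab first holds at position 0, and ack holds at every earlier position along the way, so ack U F estab holds.

Holds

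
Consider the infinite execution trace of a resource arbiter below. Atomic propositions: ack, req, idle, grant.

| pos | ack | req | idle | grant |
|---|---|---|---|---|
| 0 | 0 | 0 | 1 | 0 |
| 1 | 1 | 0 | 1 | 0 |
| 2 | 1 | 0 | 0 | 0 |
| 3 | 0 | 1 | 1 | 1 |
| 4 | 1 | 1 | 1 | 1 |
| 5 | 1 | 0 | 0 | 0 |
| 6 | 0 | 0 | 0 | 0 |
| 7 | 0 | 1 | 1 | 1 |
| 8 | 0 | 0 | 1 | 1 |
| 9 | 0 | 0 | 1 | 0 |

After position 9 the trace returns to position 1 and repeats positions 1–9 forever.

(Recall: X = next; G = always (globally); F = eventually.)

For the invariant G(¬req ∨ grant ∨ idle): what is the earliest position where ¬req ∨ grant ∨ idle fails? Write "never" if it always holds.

¬req ∨ grant ∨ idle holds at every position 0..9, and those are all the positions the trace ever visits, so the invariant G(¬req ∨ grant ∨ idle) is never violated.

never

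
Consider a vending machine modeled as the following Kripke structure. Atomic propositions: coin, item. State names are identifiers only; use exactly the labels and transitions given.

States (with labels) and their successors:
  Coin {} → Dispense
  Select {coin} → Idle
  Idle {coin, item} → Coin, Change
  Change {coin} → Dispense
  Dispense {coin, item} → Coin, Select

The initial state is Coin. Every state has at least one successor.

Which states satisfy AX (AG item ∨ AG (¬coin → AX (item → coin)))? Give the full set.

{Coin, Select, Idle, Change, Dispense}

States satisfying AG item ∨ AG (¬coin → AX (item → coin)): {Coin, Select, Idle, Change, Dispense}.
States satisfying AX (AG item ∨ AG (¬coin → AX (item → coin))): {Coin, Select, Idle, Change, Dispense}.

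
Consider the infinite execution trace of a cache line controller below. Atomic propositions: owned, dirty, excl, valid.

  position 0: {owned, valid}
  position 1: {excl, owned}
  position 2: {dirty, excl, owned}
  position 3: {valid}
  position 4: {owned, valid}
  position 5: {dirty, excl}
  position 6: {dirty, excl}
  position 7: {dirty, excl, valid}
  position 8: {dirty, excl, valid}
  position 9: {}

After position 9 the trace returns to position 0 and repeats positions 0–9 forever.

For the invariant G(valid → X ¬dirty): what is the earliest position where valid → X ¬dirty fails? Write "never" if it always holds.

Check valid → X ¬dirty at each position in order: 0 ✓, 1 ✓, 2 ✓, 3 ✓.
At position 4 the labels are {owned, valid} and the next position 5 has {dirty, excl}, so valid → X ¬dirty is false there. This is the first violation.

4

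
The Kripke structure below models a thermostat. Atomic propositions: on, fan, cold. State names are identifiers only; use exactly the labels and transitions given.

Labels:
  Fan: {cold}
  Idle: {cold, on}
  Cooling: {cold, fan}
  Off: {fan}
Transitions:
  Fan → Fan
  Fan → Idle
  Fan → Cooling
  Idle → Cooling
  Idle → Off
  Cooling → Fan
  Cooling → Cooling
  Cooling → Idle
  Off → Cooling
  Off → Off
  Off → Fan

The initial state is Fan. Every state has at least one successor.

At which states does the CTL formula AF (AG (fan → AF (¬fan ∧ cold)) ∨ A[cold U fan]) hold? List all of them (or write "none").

States satisfying AG (fan → AF (¬fan ∧ cold)) ∨ A[cold U fan]: {Idle, Cooling, Off}.
States satisfying AF (AG (fan → AF (¬fan ∧ cold)) ∨ A[cold U fan]): {Idle, Cooling, Off}.

{Idle, Cooling, Off}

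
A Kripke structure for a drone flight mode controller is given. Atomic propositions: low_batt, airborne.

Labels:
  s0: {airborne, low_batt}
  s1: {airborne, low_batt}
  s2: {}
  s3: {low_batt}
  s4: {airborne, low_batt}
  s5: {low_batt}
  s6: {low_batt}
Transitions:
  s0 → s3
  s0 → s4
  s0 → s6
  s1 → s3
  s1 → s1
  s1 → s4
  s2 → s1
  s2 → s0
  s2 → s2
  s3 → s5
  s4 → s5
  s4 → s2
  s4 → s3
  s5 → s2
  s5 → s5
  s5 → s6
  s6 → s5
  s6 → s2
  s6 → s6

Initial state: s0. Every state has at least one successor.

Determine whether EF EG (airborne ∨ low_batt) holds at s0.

Holds

States satisfying EG (airborne ∨ low_batt): {s0, s1, s3, s4, s5, s6}.
States satisfying EF EG (airborne ∨ low_batt): {s0, s1, s2, s3, s4, s5, s6}.
Some path from s0 reaches a state where EG (airborne ∨ low_batt) holds.
s0 ∈ Sat(EF EG (airborne ∨ low_batt)).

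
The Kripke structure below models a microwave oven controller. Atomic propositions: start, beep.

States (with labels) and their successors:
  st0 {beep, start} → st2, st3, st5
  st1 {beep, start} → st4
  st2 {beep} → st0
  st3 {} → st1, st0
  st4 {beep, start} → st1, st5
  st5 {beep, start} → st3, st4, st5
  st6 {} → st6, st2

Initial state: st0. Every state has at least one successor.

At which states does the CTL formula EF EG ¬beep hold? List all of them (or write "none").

{st6}

States satisfying EG ¬beep: {st6}.
States satisfying EF EG ¬beep: {st6}.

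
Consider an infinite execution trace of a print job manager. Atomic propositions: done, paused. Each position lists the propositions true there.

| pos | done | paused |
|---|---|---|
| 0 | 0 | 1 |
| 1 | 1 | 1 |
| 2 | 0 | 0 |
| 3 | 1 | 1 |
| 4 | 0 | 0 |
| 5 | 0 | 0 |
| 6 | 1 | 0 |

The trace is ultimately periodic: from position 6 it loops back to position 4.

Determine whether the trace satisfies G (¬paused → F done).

Holds

¬paused → F done holds at every position 0..6, and those are all positions ever visited, so G (¬paused → F done) holds.
Positions where ¬paused holds: 2, 4, 5, 6.
Check F done at each: 2→ok, 4→ok, 5→ok, 6→ok.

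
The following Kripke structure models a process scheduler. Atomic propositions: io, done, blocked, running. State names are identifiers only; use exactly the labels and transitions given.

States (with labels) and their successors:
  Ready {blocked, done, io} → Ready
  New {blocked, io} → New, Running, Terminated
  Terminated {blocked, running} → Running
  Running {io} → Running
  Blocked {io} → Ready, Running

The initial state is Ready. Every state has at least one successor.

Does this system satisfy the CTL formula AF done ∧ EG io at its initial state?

Yes

States satisfying done: {Ready}.
States satisfying AF done: {Ready}.
States satisfying io: {Ready, New, Running, Blocked}.
States satisfying EG io: {Ready, New, Running, Blocked}.
States satisfying AF done ∧ EG io: {Ready}.
Ready ∈ Sat(AF done ∧ EG io).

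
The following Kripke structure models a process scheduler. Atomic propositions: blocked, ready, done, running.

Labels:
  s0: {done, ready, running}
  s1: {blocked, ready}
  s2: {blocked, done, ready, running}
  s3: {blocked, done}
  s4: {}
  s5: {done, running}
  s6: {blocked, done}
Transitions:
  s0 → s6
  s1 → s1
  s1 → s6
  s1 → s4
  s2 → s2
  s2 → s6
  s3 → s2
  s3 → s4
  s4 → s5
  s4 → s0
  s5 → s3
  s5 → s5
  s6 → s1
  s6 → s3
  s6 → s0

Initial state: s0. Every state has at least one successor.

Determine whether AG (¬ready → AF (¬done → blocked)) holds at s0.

States satisfying ¬ready → AF (¬done → blocked): {s0, s1, s2, s3, s4, s5, s6}.
States satisfying AG (¬ready → AF (¬done → blocked)): {s0, s1, s2, s3, s4, s5, s6}.
Every state reachable from s0 satisfies ¬ready → AF (¬done → blocked).
s0 ∈ Sat(AG (¬ready → AF (¬done → blocked))).

Satisfied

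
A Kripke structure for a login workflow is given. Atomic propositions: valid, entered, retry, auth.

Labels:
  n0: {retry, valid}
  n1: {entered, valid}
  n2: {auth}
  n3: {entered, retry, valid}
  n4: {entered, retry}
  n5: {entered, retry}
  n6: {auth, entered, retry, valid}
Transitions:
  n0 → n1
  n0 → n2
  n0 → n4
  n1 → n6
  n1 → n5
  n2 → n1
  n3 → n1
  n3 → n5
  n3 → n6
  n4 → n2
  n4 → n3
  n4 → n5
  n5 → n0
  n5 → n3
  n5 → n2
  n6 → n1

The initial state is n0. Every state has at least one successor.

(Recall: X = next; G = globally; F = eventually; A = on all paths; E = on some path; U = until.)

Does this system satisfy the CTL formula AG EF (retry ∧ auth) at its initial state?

States satisfying EF (retry ∧ auth): {n0, n1, n2, n3, n4, n5, n6}.
States satisfying AG EF (retry ∧ auth): {n0, n1, n2, n3, n4, n5, n6}.
Every state reachable from n0 satisfies EF (retry ∧ auth).
n0 ∈ Sat(AG EF (retry ∧ auth)).

Holds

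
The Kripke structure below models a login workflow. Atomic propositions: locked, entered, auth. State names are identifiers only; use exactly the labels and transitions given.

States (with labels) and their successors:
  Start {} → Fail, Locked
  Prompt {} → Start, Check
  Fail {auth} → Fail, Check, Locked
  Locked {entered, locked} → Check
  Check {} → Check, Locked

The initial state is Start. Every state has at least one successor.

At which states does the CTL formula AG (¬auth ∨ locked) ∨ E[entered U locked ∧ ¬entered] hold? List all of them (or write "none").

{Locked, Check}

States satisfying ¬auth ∨ locked: {Start, Prompt, Locked, Check}.
States satisfying AG (¬auth ∨ locked): {Locked, Check}.
States satisfying entered: {Locked}.
States satisfying locked ∧ ¬entered: ∅.
States satisfying E[entered U locked ∧ ¬entered]: ∅.
States satisfying AG (¬auth ∨ locked) ∨ E[entered U locked ∧ ¬entered]: {Locked, Check}.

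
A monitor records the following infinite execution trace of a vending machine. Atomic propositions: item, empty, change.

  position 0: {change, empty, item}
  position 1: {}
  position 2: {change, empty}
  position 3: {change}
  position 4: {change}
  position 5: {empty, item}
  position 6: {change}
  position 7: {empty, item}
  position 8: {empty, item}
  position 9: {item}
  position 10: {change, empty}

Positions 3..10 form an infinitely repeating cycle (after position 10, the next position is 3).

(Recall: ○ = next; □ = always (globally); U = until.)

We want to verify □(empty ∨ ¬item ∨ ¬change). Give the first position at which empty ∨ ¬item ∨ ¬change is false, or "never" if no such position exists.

empty ∨ ¬item ∨ ¬change holds at every position 0..10, and those are all the positions the trace ever visits, so the invariant □(empty ∨ ¬item ∨ ¬change) is never violated.

never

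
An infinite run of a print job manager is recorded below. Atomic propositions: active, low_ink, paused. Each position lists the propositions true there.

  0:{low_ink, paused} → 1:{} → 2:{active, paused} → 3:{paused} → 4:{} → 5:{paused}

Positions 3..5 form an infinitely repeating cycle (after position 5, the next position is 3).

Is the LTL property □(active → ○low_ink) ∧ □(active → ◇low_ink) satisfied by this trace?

active → ○low_ink must hold at every position from 0 onward. It fails at position 2, so □(active → ○low_ink) is false.
Positions where active holds: 2.
Check ○low_ink at each: 2→fails.
active → ◇low_ink must hold at every position from 0 onward. It fails at position 2, so □(active → ◇low_ink) is false.
Positions where active holds: 2.
Check ◇low_ink at each: 2→fails.
At position 0: □(active → ○low_ink) is false; □(active → ◇low_ink) is false; so □(active → ○low_ink) ∧ □(active → ◇low_ink) is false.

Does not hold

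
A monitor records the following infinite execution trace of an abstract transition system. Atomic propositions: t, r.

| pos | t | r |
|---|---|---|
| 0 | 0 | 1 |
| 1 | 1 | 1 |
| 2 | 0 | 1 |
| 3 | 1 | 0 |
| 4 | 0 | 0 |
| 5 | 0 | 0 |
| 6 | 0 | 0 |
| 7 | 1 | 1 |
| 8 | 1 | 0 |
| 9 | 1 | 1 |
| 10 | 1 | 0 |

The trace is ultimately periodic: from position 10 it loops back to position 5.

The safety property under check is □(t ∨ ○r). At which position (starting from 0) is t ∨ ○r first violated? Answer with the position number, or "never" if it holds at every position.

Check t ∨ ○r at each position in order: 0 ✓, 1 ✓.
At position 2 the labels are {r} and the next position 3 has {t}, so t ∨ ○r is false there. This is the first violation.

2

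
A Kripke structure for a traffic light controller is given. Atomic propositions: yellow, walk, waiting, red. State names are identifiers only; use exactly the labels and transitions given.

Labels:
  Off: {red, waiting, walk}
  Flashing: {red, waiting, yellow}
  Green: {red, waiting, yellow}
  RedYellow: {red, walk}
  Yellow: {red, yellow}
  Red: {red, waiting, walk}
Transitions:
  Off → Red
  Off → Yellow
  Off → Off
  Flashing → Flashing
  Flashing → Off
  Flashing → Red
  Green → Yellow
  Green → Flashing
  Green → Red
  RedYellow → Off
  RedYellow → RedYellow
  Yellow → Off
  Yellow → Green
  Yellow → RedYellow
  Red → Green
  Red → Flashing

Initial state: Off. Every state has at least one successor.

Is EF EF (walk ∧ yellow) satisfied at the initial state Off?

States satisfying EF (walk ∧ yellow): ∅.
States satisfying EF EF (walk ∧ yellow): ∅.
No suitable path/successor from Off witnesses the formula.
Off ∉ Sat(EF EF (walk ∧ yellow)).

Does not hold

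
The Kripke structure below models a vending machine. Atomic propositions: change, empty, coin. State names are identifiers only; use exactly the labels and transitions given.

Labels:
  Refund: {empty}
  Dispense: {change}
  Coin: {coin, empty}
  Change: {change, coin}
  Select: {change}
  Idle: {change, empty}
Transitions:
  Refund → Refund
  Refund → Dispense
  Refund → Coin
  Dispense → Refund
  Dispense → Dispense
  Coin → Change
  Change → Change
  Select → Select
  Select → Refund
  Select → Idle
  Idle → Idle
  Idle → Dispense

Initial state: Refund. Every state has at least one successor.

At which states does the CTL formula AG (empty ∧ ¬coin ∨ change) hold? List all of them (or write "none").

States satisfying empty ∧ ¬coin ∨ change: {Refund, Dispense, Change, Select, Idle}.
States satisfying AG (empty ∧ ¬coin ∨ change): {Change}.

{Change}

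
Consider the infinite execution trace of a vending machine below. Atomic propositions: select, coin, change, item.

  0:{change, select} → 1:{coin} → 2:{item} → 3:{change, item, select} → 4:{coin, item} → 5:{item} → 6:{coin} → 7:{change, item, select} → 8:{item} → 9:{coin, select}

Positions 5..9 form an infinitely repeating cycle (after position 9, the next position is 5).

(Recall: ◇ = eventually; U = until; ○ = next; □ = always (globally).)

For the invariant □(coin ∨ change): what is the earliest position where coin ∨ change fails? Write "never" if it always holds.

Check coin ∨ change at each position in order: 0 ✓, 1 ✓.
At position 2 the labels are {item}, so coin ∨ change is false there. This is the first violation.

2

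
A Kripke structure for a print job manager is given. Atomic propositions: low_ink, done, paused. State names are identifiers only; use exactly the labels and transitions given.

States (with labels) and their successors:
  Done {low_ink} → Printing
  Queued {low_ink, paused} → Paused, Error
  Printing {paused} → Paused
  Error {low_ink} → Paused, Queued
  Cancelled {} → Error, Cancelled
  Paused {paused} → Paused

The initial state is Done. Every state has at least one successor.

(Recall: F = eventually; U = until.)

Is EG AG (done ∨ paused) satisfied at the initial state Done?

States satisfying AG (done ∨ paused): {Printing, Paused}.
States satisfying EG AG (done ∨ paused): {Printing, Paused}.
No suitable path/successor from Done witnesses the formula.
Done ∉ Sat(EG AG (done ∨ paused)).

No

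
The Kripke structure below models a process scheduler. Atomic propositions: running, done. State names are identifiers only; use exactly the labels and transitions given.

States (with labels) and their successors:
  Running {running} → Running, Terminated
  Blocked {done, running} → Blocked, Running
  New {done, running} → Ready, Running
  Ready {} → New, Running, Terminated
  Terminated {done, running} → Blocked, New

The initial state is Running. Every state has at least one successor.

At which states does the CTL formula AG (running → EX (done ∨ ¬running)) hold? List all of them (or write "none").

{Running, Blocked, New, Ready, Terminated}

States satisfying running → EX (done ∨ ¬running): {Running, Blocked, New, Ready, Terminated}.
States satisfying AG (running → EX (done ∨ ¬running)): {Running, Blocked, New, Ready, Terminated}.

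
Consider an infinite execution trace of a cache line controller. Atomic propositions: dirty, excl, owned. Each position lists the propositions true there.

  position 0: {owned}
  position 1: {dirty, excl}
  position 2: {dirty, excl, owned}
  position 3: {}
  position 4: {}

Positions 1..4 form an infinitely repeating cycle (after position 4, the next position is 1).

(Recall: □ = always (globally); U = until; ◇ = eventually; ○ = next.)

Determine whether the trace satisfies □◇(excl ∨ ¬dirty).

◇(excl ∨ ¬dirty) holds at every position 0..4, and those are all positions ever visited, so □◇(excl ∨ ¬dirty) holds.

Satisfied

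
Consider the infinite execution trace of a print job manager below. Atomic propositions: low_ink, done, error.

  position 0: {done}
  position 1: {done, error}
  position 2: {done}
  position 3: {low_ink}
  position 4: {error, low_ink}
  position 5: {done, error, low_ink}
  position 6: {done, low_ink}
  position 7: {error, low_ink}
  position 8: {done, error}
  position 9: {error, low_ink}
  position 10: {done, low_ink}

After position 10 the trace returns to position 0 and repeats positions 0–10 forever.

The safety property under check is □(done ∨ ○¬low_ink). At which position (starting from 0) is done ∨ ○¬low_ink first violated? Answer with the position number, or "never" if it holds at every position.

Check done ∨ ○¬low_ink at each position in order: 0 ✓, 1 ✓, 2 ✓.
At position 3 the labels are {low_ink} and the next position 4 has {error, low_ink}, so done ∨ ○¬low_ink is false there. This is the first violation.

3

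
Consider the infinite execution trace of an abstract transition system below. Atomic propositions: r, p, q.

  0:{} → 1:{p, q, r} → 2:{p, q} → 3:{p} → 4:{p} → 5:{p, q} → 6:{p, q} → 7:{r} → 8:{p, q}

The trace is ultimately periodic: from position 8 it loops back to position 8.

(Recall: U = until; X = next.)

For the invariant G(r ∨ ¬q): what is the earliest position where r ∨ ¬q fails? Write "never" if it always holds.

2

Check r ∨ ¬q at each position in order: 0 ✓, 1 ✓.
At position 2 the labels are {p, q}, so r ∨ ¬q is false there. This is the first violation.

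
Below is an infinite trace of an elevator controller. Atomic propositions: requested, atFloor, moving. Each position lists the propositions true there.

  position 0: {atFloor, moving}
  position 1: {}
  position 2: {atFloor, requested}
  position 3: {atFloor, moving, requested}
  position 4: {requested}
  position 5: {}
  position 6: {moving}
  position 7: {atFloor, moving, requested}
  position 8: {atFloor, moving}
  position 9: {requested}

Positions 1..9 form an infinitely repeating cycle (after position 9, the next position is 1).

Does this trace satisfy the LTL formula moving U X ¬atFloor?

Satisfied

Walking from position 0: X ¬atFloor first holds at position 0, and moving holds at every earlier position along the way, so moving U X ¬atFloor holds.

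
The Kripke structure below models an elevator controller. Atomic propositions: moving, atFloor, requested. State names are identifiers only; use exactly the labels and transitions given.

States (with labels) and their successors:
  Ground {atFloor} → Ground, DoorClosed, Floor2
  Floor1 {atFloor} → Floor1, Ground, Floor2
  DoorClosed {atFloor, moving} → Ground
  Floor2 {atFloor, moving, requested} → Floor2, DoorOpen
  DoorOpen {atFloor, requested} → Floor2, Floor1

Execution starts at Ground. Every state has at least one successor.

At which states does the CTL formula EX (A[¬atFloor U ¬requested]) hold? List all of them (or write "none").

States satisfying A[¬atFloor U ¬requested]: {Ground, Floor1, DoorClosed}.
States satisfying EX (A[¬atFloor U ¬requested]): {Ground, Floor1, DoorClosed, DoorOpen}.

{Ground, Floor1, DoorClosed, DoorOpen}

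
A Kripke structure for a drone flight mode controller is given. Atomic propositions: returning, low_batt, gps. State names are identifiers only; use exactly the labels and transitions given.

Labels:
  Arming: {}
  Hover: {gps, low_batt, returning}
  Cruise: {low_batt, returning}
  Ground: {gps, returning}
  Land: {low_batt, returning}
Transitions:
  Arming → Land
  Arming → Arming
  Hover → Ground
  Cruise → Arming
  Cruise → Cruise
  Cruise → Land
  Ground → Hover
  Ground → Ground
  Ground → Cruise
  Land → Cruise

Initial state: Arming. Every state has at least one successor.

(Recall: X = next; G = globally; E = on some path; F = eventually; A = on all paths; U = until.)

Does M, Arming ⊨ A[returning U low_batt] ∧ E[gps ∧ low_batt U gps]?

Violated

States satisfying returning: {Hover, Cruise, Ground, Land}.
States satisfying low_batt: {Hover, Cruise, Land}.
States satisfying A[returning U low_batt]: {Hover, Cruise, Land}.
States satisfying gps ∧ low_batt: {Hover}.
States satisfying gps: {Hover, Ground}.
States satisfying E[gps ∧ low_batt U gps]: {Hover, Ground}.
States satisfying A[returning U low_batt] ∧ E[gps ∧ low_batt U gps]: {Hover}.
Arming ∉ Sat(A[returning U low_batt] ∧ E[gps ∧ low_batt U gps]).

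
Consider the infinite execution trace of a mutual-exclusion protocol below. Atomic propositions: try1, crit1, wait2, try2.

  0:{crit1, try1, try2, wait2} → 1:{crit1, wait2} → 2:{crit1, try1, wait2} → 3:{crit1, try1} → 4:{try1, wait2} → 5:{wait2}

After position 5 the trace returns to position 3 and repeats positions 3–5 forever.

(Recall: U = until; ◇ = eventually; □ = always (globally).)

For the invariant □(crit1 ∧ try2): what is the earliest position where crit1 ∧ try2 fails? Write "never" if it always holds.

1

Check crit1 ∧ try2 at each position in order: 0 ✓.
At position 1 the labels are {crit1, wait2}, so crit1 ∧ try2 is false there. This is the first violation.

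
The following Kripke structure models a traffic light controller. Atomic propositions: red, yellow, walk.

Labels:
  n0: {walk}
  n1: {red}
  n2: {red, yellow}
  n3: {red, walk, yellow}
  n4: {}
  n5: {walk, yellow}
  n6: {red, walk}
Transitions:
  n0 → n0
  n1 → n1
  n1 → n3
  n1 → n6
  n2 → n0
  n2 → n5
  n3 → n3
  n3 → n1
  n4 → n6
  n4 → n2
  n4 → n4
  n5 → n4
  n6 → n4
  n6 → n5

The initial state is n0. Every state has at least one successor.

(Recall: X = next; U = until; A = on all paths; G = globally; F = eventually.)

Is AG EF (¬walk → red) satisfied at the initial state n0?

States satisfying EF (¬walk → red): {n0, n1, n2, n3, n4, n5, n6}.
States satisfying AG EF (¬walk → red): {n0, n1, n2, n3, n4, n5, n6}.
Every state reachable from n0 satisfies EF (¬walk → red).
n0 ∈ Sat(AG EF (¬walk → red)).

Holds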